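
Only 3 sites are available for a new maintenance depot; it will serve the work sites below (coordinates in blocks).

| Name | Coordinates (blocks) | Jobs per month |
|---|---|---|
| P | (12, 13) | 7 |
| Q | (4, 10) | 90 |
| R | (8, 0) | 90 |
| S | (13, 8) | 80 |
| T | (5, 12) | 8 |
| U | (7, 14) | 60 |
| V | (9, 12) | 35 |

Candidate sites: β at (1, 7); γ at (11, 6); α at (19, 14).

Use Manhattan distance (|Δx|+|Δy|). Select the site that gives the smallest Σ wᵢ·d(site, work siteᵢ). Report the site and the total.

Total weighted distance at each candidate:
  β (1, 7): total = 4266
  γ (11, 6): total = 3272
  α (19, 14): total = 6244
Minimum is at γ with total 3272 blocks.

γ, total 3272 blocks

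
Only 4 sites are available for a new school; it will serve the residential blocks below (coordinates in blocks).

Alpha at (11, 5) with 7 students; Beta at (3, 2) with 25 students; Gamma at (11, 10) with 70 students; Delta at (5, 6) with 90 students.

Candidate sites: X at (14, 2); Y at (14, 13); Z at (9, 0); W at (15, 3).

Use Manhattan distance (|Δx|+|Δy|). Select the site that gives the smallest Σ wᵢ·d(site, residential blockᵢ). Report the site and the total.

Z, total 1989 blocks

Total weighted distance at each candidate:
  X (14, 2): total = 2257
  Y (14, 13): total = 2487
  Z (9, 0): total = 1989
  W (15, 3): total = 2307
Minimum is at Z with total 1989 blocks.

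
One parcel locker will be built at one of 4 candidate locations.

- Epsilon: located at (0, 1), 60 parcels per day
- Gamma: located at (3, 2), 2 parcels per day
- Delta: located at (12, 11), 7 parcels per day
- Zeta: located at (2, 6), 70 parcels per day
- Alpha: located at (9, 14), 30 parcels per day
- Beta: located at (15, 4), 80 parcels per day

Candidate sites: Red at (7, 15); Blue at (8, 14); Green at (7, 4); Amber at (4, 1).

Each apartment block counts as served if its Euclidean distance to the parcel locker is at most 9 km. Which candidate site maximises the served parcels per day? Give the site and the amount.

Green, covering 219

Coverage radius r = 9 km; a point is covered iff (Δx)²+(Δy)² ≤ 9² = 81.
  Red (7, 15): covers {Delta, Alpha} → 37
  Blue (8, 14): covers {Delta, Alpha} → 37
  Green (7, 4): covers {Epsilon, Gamma, Delta, Zeta, Beta} → 219
  Amber (4, 1): covers {Epsilon, Gamma, Zeta} → 132
Maximum coverage at Green: 219 parcels per day.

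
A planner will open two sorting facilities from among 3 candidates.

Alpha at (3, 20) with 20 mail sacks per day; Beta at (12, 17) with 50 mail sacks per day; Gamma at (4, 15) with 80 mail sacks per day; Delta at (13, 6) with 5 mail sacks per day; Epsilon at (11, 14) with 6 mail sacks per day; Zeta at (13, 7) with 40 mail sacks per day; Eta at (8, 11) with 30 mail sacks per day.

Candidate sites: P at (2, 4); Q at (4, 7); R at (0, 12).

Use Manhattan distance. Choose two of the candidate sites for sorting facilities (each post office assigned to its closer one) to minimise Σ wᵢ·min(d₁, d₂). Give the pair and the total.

Evaluate every pair (each demand assigned to the nearer of the two):
  {Q, R}: total = 2358
  {P, Q}: total = 2554
  {P, R}: total = 2603
Best pair: {Q, R} with total 2358.

{Q, R}, total 2358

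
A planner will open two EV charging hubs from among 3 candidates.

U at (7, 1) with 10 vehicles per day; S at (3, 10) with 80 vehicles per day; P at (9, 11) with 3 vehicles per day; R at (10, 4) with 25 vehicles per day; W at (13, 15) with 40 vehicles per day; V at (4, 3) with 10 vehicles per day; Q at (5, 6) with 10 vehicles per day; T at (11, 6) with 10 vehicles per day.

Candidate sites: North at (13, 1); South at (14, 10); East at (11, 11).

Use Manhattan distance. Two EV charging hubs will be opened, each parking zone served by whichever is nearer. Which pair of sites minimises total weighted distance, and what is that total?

Evaluate every pair (each demand assigned to the nearer of the two):
  {North, East}: total = 1446
  {South, East}: total = 1616
  {North, South}: total = 1658
Best pair: {North, East} with total 1446.

{North, East}, total 1446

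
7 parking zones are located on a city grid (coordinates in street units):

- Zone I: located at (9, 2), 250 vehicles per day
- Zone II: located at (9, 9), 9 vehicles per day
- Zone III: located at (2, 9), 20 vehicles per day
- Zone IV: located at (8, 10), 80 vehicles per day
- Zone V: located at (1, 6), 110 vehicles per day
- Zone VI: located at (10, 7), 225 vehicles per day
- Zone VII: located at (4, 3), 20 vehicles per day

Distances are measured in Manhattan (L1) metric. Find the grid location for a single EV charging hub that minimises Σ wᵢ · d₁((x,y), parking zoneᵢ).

Manhattan distance separates: Σwᵢ(|x−xᵢ|+|y−yᵢ|) = Σwᵢ|x−xᵢ| + Σwᵢ|y−yᵢ|, so x and y are optimised independently as 1-D weighted medians.
Total weight W = 714; half = 357.
x-coordinate, sorted with cumulative weight:
  x=1 (Zone V, w=110) cum 110
  x=2 (Zone III, w=20) cum 130
  x=4 (Zone VII, w=20) cum 150
  x=8 (Zone IV, w=80) cum 230
  x=9 (Zone I, w=250) cum 480  ← median
  x=9 (Zone II, w=9) cum 489
  x=10 (Zone VI, w=225) cum 714
⇒ x* = 9
y-coordinate, sorted with cumulative weight:
  y=2 (Zone I, w=250) cum 250
  y=3 (Zone VII, w=20) cum 270
  y=6 (Zone V, w=110) cum 380  ← median
  y=7 (Zone VI, w=225) cum 605
  y=9 (Zone II, w=9) cum 614
  y=9 (Zone III, w=20) cum 634
  y=10 (Zone IV, w=80) cum 714
⇒ y* = 6

(9, 6)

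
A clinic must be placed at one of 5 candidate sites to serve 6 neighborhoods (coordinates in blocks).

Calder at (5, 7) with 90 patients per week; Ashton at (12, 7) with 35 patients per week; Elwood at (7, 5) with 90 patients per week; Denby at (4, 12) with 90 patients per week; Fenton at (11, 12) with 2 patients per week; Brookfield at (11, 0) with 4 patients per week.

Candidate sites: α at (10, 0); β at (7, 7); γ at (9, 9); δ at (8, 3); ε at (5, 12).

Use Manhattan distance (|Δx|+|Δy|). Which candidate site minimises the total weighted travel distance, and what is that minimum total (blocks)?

β, total 1317 blocks

Total weighted distance at each candidate:
  α (10, 0): total = 3765
  β (7, 7): total = 1317
  γ (9, 9): total = 2029
  δ (8, 3): total = 2398
  ε (5, 12): total = 1854
Minimum is at β with total 1317 blocks.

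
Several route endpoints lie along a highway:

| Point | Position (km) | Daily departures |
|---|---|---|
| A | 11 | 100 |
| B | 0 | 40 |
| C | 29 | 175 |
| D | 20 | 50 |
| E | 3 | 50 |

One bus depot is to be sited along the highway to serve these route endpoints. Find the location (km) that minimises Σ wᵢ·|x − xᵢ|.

For a sum of weighted absolute distances on a line, the optimum is the weighted median (not the mean). Total weight W = 415; half-weight = 207.5.
Sort by position and accumulate weight:
  km 0 (B, w=40) → cum 40
  km 3 (E, w=50) → cum 90
  km 11 (A, w=100) → cum 190
  km 20 (D, w=50) → cum 240  ≥ 207.5 → median here
  km 29 (C, w=175) → cum 415
Optimal location: km 20.

x = 20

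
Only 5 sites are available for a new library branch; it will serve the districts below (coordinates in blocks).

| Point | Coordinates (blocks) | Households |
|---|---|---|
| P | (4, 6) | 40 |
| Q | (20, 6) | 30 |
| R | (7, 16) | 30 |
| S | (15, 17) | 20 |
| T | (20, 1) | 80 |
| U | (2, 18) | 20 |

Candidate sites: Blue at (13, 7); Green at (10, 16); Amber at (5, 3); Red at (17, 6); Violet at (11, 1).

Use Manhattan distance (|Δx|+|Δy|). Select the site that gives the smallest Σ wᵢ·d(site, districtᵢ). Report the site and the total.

Total weighted distance at each candidate:
  Blue (13, 7): total = 2810
  Green (10, 16): total = 3650
  Amber (5, 3): total = 3350
  Red (17, 6): total = 2650
  Violet (11, 1): total = 3110
Minimum is at Red with total 2650 blocks.

Red, total 2650 blocks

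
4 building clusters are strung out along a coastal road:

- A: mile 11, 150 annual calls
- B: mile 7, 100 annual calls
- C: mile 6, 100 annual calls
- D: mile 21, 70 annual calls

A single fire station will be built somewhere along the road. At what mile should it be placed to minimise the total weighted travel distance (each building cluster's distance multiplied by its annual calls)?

For a sum of weighted absolute distances on a line, the optimum is the weighted median (not the mean). Total weight W = 420; half-weight = 210.
Sort by position and accumulate weight:
  mile 6 (C, w=100) → cum 100
  mile 7 (B, w=100) → cum 200
  mile 11 (A, w=150) → cum 350  ≥ 210 → median here
  mile 21 (D, w=70) → cum 420
Optimal location: mile 11.

x = 11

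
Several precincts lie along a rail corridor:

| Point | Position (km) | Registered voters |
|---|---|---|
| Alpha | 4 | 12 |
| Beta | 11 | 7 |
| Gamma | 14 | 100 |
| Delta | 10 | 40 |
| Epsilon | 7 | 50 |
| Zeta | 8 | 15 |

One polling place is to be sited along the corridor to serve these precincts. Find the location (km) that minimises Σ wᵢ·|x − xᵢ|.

x = 10

For a sum of weighted absolute distances on a line, the optimum is the weighted median (not the mean). Total weight W = 224; half-weight = 112.
Sort by position and accumulate weight:
  km 4 (Alpha, w=12) → cum 12
  km 7 (Epsilon, w=50) → cum 62
  km 8 (Zeta, w=15) → cum 77
  km 10 (Delta, w=40) → cum 117  ≥ 112 → median here
  km 11 (Beta, w=7) → cum 124
  km 14 (Gamma, w=100) → cum 224
Optimal location: km 10.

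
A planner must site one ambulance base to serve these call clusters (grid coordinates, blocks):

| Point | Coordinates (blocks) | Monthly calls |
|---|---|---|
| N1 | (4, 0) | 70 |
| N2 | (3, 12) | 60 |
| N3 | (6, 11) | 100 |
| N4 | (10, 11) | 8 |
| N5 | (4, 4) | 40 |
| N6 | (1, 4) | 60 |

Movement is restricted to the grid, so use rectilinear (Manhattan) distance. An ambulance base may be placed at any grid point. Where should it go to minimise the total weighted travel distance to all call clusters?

(4, 4)

Manhattan distance separates: Σwᵢ(|x−xᵢ|+|y−yᵢ|) = Σwᵢ|x−xᵢ| + Σwᵢ|y−yᵢ|, so x and y are optimised independently as 1-D weighted medians.
Total weight W = 338; half = 169.
x-coordinate, sorted with cumulative weight:
  x=1 (N6, w=60) cum 60
  x=3 (N2, w=60) cum 120
  x=4 (N1, w=70) cum 190  ← median
  x=4 (N5, w=40) cum 230
  x=6 (N3, w=100) cum 330
  x=10 (N4, w=8) cum 338
⇒ x* = 4
y-coordinate, sorted with cumulative weight:
  y=0 (N1, w=70) cum 70
  y=4 (N5, w=40) cum 110
  y=4 (N6, w=60) cum 170  ← median
  y=11 (N3, w=100) cum 270
  y=11 (N4, w=8) cum 278
  y=12 (N2, w=60) cum 338
⇒ y* = 4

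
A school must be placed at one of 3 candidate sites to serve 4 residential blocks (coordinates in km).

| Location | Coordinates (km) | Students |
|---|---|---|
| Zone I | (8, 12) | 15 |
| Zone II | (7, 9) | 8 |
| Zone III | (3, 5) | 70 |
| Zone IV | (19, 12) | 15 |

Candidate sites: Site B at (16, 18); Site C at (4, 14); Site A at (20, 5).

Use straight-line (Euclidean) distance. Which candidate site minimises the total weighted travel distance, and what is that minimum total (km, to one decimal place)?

Total weighted distance at each candidate:
  Site B (16, 18): total = 1639.4
  Site C (4, 14): total = 974.6
  Site A (20, 5): total = 1613.3
Minimum is at Site C with total 974.6 km.

Site C, total 974.6 km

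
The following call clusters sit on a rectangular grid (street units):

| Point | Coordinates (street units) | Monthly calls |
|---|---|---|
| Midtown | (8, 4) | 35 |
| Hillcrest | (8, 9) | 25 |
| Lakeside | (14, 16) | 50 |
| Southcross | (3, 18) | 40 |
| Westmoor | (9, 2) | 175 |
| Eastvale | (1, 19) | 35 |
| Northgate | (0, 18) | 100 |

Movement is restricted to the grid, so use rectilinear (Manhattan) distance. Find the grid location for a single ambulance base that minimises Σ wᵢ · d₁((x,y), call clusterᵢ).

(8, 9)

Manhattan distance separates: Σwᵢ(|x−xᵢ|+|y−yᵢ|) = Σwᵢ|x−xᵢ| + Σwᵢ|y−yᵢ|, so x and y are optimised independently as 1-D weighted medians.
Total weight W = 460; half = 230.
x-coordinate, sorted with cumulative weight:
  x=0 (Northgate, w=100) cum 100
  x=1 (Eastvale, w=35) cum 135
  x=3 (Southcross, w=40) cum 175
  x=8 (Midtown, w=35) cum 210
  x=8 (Hillcrest, w=25) cum 235  ← median
  x=9 (Westmoor, w=175) cum 410
  x=14 (Lakeside, w=50) cum 460
⇒ x* = 8
y-coordinate, sorted with cumulative weight:
  y=2 (Westmoor, w=175) cum 175
  y=4 (Midtown, w=35) cum 210
  y=9 (Hillcrest, w=25) cum 235  ← median
  y=16 (Lakeside, w=50) cum 285
  y=18 (Southcross, w=40) cum 325
  y=18 (Northgate, w=100) cum 425
  y=19 (Eastvale, w=35) cum 460
⇒ y* = 9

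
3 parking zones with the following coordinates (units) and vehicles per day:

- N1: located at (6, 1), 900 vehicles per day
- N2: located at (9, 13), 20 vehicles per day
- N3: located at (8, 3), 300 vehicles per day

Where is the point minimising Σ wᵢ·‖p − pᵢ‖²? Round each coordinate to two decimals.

(6.54, 1.69)

The minimiser of Σwᵢ‖p−pᵢ‖² is the weighted centroid p* = (Σwᵢpᵢ)/(Σwᵢ).
Σwᵢ = 1220.
Σwᵢxᵢ = 900·6 + 20·9 + 300·8 = 7980.
Σwᵢyᵢ = 900·1 + 20·13 + 300·3 = 2060.
x* = 7980/1220 = 6.54, y* = 2060/1220 = 1.69.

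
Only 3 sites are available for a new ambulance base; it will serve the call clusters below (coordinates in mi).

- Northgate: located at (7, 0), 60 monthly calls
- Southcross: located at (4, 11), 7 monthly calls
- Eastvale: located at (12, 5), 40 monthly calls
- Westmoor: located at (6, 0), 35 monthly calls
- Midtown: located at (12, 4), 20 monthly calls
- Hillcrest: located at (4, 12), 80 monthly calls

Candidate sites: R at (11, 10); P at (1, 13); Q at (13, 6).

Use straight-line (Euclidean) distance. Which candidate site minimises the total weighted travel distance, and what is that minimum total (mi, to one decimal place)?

Total weighted distance at each candidate:
  R (11, 10): total = 1995.1
  P (1, 13): total = 2453.1
  Q (13, 6): total = 1870.5
Minimum is at Q with total 1870.5 mi.

Q, total 1870.5 mi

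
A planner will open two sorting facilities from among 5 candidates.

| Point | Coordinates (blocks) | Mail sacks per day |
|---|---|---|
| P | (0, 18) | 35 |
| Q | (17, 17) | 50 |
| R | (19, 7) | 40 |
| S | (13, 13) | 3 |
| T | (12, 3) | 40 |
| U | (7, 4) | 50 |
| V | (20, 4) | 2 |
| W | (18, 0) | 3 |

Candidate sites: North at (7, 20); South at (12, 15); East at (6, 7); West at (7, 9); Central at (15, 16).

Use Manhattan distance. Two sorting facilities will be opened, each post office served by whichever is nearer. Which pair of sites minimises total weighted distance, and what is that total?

Evaluate every pair (each demand assigned to the nearer of the two):
  {East, Central}: total = 1971
  {West, Central}: total = 2026
  {South, East}: total = 2095
  {North, East}: total = 2215
  {South, West}: total = 2230
  {North, West}: total = 2341
  {North, Central}: total = 2531
  {South, Central}: total = 2575
  {North, South}: total = 2655
  {East, West}: total = 2701
Best pair: {East, Central} with total 1971.

{East, Central}, total 1971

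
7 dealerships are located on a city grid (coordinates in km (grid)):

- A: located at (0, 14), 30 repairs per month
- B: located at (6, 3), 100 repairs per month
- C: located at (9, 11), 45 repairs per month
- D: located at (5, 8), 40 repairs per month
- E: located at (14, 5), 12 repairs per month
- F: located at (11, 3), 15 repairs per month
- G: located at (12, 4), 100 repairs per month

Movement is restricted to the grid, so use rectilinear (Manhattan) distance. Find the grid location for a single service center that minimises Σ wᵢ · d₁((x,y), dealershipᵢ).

(9, 4)

Manhattan distance separates: Σwᵢ(|x−xᵢ|+|y−yᵢ|) = Σwᵢ|x−xᵢ| + Σwᵢ|y−yᵢ|, so x and y are optimised independently as 1-D weighted medians.
Total weight W = 342; half = 171.
x-coordinate, sorted with cumulative weight:
  x=0 (A, w=30) cum 30
  x=5 (D, w=40) cum 70
  x=6 (B, w=100) cum 170
  x=9 (C, w=45) cum 215  ← median
  x=11 (F, w=15) cum 230
  x=12 (G, w=100) cum 330
  x=14 (E, w=12) cum 342
⇒ x* = 9
y-coordinate, sorted with cumulative weight:
  y=3 (B, w=100) cum 100
  y=3 (F, w=15) cum 115
  y=4 (G, w=100) cum 215  ← median
  y=5 (E, w=12) cum 227
  y=8 (D, w=40) cum 267
  y=11 (C, w=45) cum 312
  y=14 (A, w=30) cum 342
⇒ y* = 4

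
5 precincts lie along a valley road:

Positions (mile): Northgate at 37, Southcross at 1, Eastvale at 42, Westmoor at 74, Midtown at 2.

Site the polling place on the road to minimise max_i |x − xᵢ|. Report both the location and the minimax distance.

The 1-center on a line is the midpoint of the two extreme points: leftmost at 1, rightmost at 74.
Optimal location = (1 + 74)/2 = 37.5; maximum distance = (74 − 1)/2 = 36.5.

location 37.5, max distance 36.5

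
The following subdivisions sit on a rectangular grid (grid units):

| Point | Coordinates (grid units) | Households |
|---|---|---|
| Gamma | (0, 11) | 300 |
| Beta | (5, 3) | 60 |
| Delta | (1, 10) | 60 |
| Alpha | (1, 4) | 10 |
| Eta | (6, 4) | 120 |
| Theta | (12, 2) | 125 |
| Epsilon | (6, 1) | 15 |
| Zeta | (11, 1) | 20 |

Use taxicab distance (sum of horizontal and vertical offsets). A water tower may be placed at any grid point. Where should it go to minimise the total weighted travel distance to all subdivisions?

(1, 10)

Manhattan distance separates: Σwᵢ(|x−xᵢ|+|y−yᵢ|) = Σwᵢ|x−xᵢ| + Σwᵢ|y−yᵢ|, so x and y are optimised independently as 1-D weighted medians.
Total weight W = 710; half = 355.
x-coordinate, sorted with cumulative weight:
  x=0 (Gamma, w=300) cum 300
  x=1 (Delta, w=60) cum 360  ← median
  x=1 (Alpha, w=10) cum 370
  x=5 (Beta, w=60) cum 430
  x=6 (Eta, w=120) cum 550
  x=6 (Epsilon, w=15) cum 565
  x=11 (Zeta, w=20) cum 585
  x=12 (Theta, w=125) cum 710
⇒ x* = 1
y-coordinate, sorted with cumulative weight:
  y=1 (Epsilon, w=15) cum 15
  y=1 (Zeta, w=20) cum 35
  y=2 (Theta, w=125) cum 160
  y=3 (Beta, w=60) cum 220
  y=4 (Alpha, w=10) cum 230
  y=4 (Eta, w=120) cum 350
  y=10 (Delta, w=60) cum 410  ← median
  y=11 (Gamma, w=300) cum 710
⇒ y* = 10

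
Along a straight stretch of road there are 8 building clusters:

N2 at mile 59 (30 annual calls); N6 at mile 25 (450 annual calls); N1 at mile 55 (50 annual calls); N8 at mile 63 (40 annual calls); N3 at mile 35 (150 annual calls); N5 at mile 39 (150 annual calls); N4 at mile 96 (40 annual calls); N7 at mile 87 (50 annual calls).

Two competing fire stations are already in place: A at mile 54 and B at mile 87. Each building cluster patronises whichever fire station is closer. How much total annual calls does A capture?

The indifferent point is the midpoint (54+87)/2 = 70.5; building clusters left of it (closer to A at 54) go to A, those right go to B.
  N6 at 25 (w=450) → A
  N3 at 35 (w=150) → A
  N5 at 39 (w=150) → A
  N1 at 55 (w=50) → A
  N2 at 59 (w=30) → A
  N8 at 63 (w=40) → A
  N7 at 87 (w=50) → B
  N4 at 96 (w=40) → B
A captures 870; B captures 90.

870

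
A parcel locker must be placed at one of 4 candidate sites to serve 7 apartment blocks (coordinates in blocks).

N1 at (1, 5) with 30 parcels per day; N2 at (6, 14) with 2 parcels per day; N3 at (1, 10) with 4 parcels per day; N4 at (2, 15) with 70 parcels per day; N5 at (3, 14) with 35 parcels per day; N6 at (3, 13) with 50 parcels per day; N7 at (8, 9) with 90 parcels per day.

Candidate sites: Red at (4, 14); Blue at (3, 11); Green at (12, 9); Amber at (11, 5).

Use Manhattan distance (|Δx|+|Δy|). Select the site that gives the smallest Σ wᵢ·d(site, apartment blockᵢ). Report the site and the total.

Total weighted distance at each candidate:
  Red (4, 14): total = 1547
  Blue (3, 11): total = 1449
  Green (12, 9): total = 3140
  Amber (11, 5): total = 3743
Minimum is at Blue with total 1449 blocks.

Blue, total 1449 blocks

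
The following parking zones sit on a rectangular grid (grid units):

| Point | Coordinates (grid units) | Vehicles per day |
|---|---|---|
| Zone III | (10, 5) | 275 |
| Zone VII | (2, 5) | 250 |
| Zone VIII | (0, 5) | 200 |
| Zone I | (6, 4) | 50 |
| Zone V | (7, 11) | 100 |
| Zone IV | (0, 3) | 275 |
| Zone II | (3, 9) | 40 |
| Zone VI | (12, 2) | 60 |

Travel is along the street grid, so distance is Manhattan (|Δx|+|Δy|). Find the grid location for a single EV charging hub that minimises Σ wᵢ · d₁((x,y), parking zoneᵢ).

Manhattan distance separates: Σwᵢ(|x−xᵢ|+|y−yᵢ|) = Σwᵢ|x−xᵢ| + Σwᵢ|y−yᵢ|, so x and y are optimised independently as 1-D weighted medians.
Total weight W = 1250; half = 625.
x-coordinate, sorted with cumulative weight:
  x=0 (Zone VIII, w=200) cum 200
  x=0 (Zone IV, w=275) cum 475
  x=2 (Zone VII, w=250) cum 725  ← median
  x=3 (Zone II, w=40) cum 765
  x=6 (Zone I, w=50) cum 815
  x=7 (Zone V, w=100) cum 915
  x=10 (Zone III, w=275) cum 1190
  x=12 (Zone VI, w=60) cum 1250
⇒ x* = 2
y-coordinate, sorted with cumulative weight:
  y=2 (Zone VI, w=60) cum 60
  y=3 (Zone IV, w=275) cum 335
  y=4 (Zone I, w=50) cum 385
  y=5 (Zone III, w=275) cum 660  ← median
  y=5 (Zone VII, w=250) cum 910
  y=5 (Zone VIII, w=200) cum 1110
  y=9 (Zone II, w=40) cum 1150
  y=11 (Zone V, w=100) cum 1250
⇒ y* = 5

(2, 5)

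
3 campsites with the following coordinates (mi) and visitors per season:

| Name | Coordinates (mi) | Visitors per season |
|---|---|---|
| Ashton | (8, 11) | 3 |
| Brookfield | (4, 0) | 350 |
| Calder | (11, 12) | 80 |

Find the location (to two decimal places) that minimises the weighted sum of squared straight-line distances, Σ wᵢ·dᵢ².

The minimiser of Σwᵢ‖p−pᵢ‖² is the weighted centroid p* = (Σwᵢpᵢ)/(Σwᵢ).
Σwᵢ = 433.
Σwᵢxᵢ = 3·8 + 350·4 + 80·11 = 2304.
Σwᵢyᵢ = 3·11 + 350·0 + 80·12 = 993.
x* = 2304/433 = 5.32, y* = 993/433 = 2.29.

(5.32, 2.29)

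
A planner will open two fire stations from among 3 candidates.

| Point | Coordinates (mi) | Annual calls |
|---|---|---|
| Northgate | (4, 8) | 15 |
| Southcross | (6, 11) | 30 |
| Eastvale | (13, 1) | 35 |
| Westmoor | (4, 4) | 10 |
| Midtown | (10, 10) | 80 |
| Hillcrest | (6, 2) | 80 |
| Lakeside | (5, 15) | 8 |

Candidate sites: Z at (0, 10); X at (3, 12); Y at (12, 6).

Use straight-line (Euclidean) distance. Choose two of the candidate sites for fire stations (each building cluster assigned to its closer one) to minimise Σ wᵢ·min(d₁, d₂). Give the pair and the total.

{X, Y}, total 1379.3

Evaluate every pair (each demand assigned to the nearer of the two):
  {X, Y}: total = 1379.3
  {Z, Y}: total = 1491.4
  {Z, X}: total = 2160.4
Best pair: {X, Y} with total 1379.3.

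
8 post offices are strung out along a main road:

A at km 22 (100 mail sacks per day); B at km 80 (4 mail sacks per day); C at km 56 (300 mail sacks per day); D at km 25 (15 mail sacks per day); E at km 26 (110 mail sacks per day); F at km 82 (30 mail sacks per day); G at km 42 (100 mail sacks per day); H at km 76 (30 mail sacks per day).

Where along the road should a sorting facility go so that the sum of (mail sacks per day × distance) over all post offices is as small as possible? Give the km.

x = 56

For a sum of weighted absolute distances on a line, the optimum is the weighted median (not the mean). Total weight W = 689; half-weight = 344.5.
Sort by position and accumulate weight:
  km 22 (A, w=100) → cum 100
  km 25 (D, w=15) → cum 115
  km 26 (E, w=110) → cum 225
  km 42 (G, w=100) → cum 325
  km 56 (C, w=300) → cum 625  ≥ 344.5 → median here
  km 76 (H, w=30) → cum 655
  km 80 (B, w=4) → cum 659
  km 82 (F, w=30) → cum 689
Optimal location: km 56.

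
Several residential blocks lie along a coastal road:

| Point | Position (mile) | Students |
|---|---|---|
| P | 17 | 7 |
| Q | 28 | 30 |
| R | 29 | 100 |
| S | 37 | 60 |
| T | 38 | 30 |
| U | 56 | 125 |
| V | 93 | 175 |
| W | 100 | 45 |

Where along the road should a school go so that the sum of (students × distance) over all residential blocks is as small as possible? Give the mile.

x = 56

For a sum of weighted absolute distances on a line, the optimum is the weighted median (not the mean). Total weight W = 572; half-weight = 286.
Sort by position and accumulate weight:
  mile 17 (P, w=7) → cum 7
  mile 28 (Q, w=30) → cum 37
  mile 29 (R, w=100) → cum 137
  mile 37 (S, w=60) → cum 197
  mile 38 (T, w=30) → cum 227
  mile 56 (U, w=125) → cum 352  ≥ 286 → median here
  mile 93 (V, w=175) → cum 527
  mile 100 (W, w=45) → cum 572
Optimal location: mile 56.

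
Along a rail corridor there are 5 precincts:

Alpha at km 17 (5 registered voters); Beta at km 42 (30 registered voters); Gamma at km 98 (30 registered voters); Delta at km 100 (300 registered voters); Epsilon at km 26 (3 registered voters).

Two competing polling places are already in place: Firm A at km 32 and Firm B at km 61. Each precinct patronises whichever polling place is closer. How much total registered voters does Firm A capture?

38

The indifferent point is the midpoint (32+61)/2 = 46.5; precincts left of it (closer to Firm A at 32) go to Firm A, those right go to Firm B.
  Alpha at 17 (w=5) → Firm A
  Epsilon at 26 (w=3) → Firm A
  Beta at 42 (w=30) → Firm A
  Gamma at 98 (w=30) → Firm B
  Delta at 100 (w=300) → Firm B
Firm A captures 38; Firm B captures 330.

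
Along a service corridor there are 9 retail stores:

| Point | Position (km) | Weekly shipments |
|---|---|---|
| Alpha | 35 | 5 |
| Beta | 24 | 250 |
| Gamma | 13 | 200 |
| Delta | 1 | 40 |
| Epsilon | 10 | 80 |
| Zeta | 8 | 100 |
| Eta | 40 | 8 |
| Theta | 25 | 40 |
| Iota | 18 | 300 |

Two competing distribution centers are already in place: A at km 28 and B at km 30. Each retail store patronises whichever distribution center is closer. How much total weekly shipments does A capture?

The indifferent point is the midpoint (28+30)/2 = 29; retail stores left of it (closer to A at 28) go to A, those right go to B.
  Delta at 1 (w=40) → A
  Zeta at 8 (w=100) → A
  Epsilon at 10 (w=80) → A
  Gamma at 13 (w=200) → A
  Iota at 18 (w=300) → A
  Beta at 24 (w=250) → A
  Theta at 25 (w=40) → A
  Alpha at 35 (w=5) → B
  Eta at 40 (w=8) → B
A captures 1010; B captures 13.

1010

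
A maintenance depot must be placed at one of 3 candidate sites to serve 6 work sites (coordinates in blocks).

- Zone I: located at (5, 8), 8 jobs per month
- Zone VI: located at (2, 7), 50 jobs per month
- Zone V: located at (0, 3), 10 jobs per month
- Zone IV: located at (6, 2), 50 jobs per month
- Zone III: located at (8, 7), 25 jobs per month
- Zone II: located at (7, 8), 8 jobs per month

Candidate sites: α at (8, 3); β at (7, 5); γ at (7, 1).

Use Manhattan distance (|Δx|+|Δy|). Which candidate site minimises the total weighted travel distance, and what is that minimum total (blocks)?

Total weighted distance at each candidate:
  α (8, 3): total = 942
  β (7, 5): total = 779
  γ (7, 1): total = 1043
Minimum is at β with total 779 blocks.

β, total 779 blocks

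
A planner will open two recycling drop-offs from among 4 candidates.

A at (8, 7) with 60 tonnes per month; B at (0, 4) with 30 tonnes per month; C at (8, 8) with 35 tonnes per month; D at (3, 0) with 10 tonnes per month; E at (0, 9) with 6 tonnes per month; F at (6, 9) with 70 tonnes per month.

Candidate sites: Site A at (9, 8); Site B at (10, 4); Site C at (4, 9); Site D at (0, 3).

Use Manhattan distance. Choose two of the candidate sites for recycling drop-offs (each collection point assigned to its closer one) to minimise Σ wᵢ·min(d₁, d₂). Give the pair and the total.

{Site A, Site D}, total 561

Evaluate every pair (each demand assigned to the nearer of the two):
  {Site A, Site D}: total = 561
  {Site A, Site C}: total = 689
  {Site C, Site D}: total = 789
  {Site A, Site B}: total = 905
  {Site B, Site C}: total = 1009
  {Site B, Site D}: total = 1266
Best pair: {Site A, Site D} with total 561.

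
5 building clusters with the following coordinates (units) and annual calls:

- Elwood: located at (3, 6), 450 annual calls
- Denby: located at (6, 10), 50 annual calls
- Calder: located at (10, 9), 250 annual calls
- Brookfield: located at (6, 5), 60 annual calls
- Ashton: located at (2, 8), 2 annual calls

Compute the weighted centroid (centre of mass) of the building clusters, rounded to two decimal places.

(5.56, 7.10)

The minimiser of Σwᵢ‖p−pᵢ‖² is the weighted centroid p* = (Σwᵢpᵢ)/(Σwᵢ).
Σwᵢ = 812.
Σwᵢxᵢ = 450·3 + 50·6 + 250·10 + 60·6 + 2·2 = 4514.
Σwᵢyᵢ = 450·6 + 50·10 + 250·9 + 60·5 + 2·8 = 5766.
x* = 4514/812 = 5.56, y* = 5766/812 = 7.10.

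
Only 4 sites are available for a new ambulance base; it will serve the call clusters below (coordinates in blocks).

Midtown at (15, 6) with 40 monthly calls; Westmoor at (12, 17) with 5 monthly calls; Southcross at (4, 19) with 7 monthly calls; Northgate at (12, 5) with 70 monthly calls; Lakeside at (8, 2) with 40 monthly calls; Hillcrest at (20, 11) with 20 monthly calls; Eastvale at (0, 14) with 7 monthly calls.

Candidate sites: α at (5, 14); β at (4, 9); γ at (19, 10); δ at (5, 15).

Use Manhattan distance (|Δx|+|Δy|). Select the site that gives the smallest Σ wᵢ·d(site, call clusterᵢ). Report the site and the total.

γ, total 2359 blocks

Total weighted distance at each candidate:
  α (5, 14): total = 2927
  β (4, 9): total = 2413
  γ (19, 10): total = 2359
  δ (5, 15): total = 3092
Minimum is at γ with total 2359 blocks.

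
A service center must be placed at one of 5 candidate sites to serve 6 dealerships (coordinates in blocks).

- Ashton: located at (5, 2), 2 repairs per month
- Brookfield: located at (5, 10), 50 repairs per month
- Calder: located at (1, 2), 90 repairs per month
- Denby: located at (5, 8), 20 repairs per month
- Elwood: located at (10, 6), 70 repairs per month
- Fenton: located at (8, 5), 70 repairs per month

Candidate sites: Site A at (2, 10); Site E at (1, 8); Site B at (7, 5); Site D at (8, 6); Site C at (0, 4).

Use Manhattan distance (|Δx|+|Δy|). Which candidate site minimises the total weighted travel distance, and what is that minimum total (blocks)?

Site B, total 1620 blocks

Total weighted distance at each candidate:
  Site A (2, 10): total = 2692
  Site E (1, 8): total = 2410
  Site B (7, 5): total = 1620
  Site D (8, 6): total = 1664
  Site C (0, 4): total = 2484
Minimum is at Site B with total 1620 blocks.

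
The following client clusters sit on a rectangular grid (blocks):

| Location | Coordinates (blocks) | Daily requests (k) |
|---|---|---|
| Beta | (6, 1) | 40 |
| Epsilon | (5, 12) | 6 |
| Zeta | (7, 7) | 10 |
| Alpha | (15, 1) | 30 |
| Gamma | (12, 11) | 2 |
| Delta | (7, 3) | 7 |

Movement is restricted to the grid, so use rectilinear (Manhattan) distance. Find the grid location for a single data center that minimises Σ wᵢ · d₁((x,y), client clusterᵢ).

(7, 1)

Manhattan distance separates: Σwᵢ(|x−xᵢ|+|y−yᵢ|) = Σwᵢ|x−xᵢ| + Σwᵢ|y−yᵢ|, so x and y are optimised independently as 1-D weighted medians.
Total weight W = 95; half = 47.5.
x-coordinate, sorted with cumulative weight:
  x=5 (Epsilon, w=6) cum 6
  x=6 (Beta, w=40) cum 46
  x=7 (Zeta, w=10) cum 56  ← median
  x=7 (Delta, w=7) cum 63
  x=12 (Gamma, w=2) cum 65
  x=15 (Alpha, w=30) cum 95
⇒ x* = 7
y-coordinate, sorted with cumulative weight:
  y=1 (Beta, w=40) cum 40
  y=1 (Alpha, w=30) cum 70  ← median
  y=3 (Delta, w=7) cum 77
  y=7 (Zeta, w=10) cum 87
  y=11 (Gamma, w=2) cum 89
  y=12 (Epsilon, w=6) cum 95
⇒ y* = 1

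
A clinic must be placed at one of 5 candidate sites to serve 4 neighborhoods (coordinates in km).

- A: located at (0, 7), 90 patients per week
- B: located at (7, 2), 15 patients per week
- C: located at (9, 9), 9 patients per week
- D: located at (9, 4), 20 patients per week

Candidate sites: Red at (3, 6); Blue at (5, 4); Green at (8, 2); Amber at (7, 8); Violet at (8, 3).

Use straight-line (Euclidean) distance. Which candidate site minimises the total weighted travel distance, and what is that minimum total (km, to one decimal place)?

Total weighted distance at each candidate:
  Red (3, 6): total = 556.3
  Blue (5, 4): total = 704.8
  Green (8, 2): total = 972.4
  Amber (7, 8): total = 836.0
  Violet (8, 3): total = 909.2
Minimum is at Red with total 556.3 km.

Red, total 556.3 km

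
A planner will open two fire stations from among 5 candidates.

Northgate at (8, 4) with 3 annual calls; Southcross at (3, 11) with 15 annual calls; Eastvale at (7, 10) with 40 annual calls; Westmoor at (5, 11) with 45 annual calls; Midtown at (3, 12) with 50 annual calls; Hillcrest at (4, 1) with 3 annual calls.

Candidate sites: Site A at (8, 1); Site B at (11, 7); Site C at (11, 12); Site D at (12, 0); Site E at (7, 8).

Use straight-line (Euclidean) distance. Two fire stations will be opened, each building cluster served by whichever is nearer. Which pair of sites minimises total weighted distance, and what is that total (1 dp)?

Evaluate every pair (each demand assigned to the nearer of the two):
  {Site A, Site E}: total = 621.1
  {Site B, Site E}: total = 635.3
  {Site C, Site E}: total = 635.3
  {Site D, Site E}: total = 635.3
  {Site A, Site C}: total = 994.5
  {Site B, Site C}: total = 1013.9
  {Site C, Site D}: total = 1014.7
  {Site A, Site B}: total = 1151.4
  {Site B, Site D}: total = 1167.3
  {Site A, Site D}: total = 1624.9
Best pair: {Site A, Site E} with total 621.1.

{Site A, Site E}, total 621.1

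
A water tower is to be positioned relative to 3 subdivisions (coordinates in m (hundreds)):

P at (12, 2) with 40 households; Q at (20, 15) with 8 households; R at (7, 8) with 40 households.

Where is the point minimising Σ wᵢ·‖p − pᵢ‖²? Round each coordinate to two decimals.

The minimiser of Σwᵢ‖p−pᵢ‖² is the weighted centroid p* = (Σwᵢpᵢ)/(Σwᵢ).
Σwᵢ = 88.
Σwᵢxᵢ = 40·12 + 8·20 + 40·7 = 920.
Σwᵢyᵢ = 40·2 + 8·15 + 40·8 = 520.
x* = 920/88 = 10.45, y* = 520/88 = 5.91.

(10.45, 5.91)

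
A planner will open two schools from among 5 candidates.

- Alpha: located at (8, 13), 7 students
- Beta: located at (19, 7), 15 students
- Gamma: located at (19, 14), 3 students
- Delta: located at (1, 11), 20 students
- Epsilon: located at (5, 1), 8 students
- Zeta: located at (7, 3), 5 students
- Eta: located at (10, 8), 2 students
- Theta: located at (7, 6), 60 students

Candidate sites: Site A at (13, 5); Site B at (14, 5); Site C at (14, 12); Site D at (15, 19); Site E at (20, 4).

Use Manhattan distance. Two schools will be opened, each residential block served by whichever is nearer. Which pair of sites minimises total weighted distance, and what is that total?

Evaluate every pair (each demand assigned to the nearer of the two):
  {Site A, Site C}: total = 1038
  {Site B, Site C}: total = 1098
  {Site A, Site E}: total = 1112
  {Site A, Site B}: total = 1166
  {Site A, Site D}: total = 1166
  {Site B, Site E}: total = 1214
  {Site B, Site D}: total = 1246
  {Site C, Site E}: total = 1420
  {Site C, Site D}: total = 1536
  {Site D, Site E}: total = 1760
Best pair: {Site A, Site C} with total 1038.

{Site A, Site C}, total 1038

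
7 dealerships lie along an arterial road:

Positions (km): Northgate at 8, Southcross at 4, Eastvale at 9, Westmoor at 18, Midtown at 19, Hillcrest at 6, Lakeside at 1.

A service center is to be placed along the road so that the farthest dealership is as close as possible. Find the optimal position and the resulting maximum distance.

The 1-center on a line is the midpoint of the two extreme points: leftmost at 1, rightmost at 19.
Optimal location = (1 + 19)/2 = 10; maximum distance = (19 − 1)/2 = 9.

location 10, max distance 9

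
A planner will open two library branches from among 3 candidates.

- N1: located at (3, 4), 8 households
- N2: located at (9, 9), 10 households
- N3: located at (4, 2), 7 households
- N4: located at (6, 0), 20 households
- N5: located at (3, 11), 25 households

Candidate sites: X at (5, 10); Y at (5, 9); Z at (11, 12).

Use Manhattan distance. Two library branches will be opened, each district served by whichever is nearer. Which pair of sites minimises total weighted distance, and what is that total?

Evaluate every pair (each demand assigned to the nearer of the two):
  {X, Y}: total = 427
  {Y, Z}: total = 452
  {X, Z}: total = 472
Best pair: {X, Y} with total 427.

{X, Y}, total 427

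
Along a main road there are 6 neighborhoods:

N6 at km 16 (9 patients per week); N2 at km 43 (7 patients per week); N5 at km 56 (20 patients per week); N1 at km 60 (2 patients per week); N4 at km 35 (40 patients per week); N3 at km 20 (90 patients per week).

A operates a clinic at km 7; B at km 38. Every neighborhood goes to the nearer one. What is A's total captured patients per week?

The indifferent point is the midpoint (7+38)/2 = 22.5; neighborhoods left of it (closer to A at 7) go to A, those right go to B.
  N6 at 16 (w=9) → A
  N3 at 20 (w=90) → A
  N4 at 35 (w=40) → B
  N2 at 43 (w=7) → B
  N5 at 56 (w=20) → B
  N1 at 60 (w=2) → B
A captures 99; B captures 69.

99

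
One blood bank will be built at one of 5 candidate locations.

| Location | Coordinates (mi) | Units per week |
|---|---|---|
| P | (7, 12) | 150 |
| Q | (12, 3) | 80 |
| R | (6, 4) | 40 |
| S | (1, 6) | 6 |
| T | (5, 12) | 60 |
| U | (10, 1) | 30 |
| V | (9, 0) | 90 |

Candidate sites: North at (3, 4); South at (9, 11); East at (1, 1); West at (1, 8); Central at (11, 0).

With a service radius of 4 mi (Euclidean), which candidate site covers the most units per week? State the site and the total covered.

Central, covering 200

Coverage radius r = 4 mi; a point is covered iff (Δx)²+(Δy)² ≤ 4² = 16.
  North (3, 4): covers {R, S} → 46
  South (9, 11): covers {P} → 150
  East (1, 1): covers {none} → 0
  West (1, 8): covers {S} → 6
  Central (11, 0): covers {Q, U, V} → 200
Maximum coverage at Central: 200 units per week.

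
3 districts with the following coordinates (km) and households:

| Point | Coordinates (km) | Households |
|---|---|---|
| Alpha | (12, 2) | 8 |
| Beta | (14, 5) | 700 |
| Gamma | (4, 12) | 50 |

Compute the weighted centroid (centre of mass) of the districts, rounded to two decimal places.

(13.32, 5.43)

The minimiser of Σwᵢ‖p−pᵢ‖² is the weighted centroid p* = (Σwᵢpᵢ)/(Σwᵢ).
Σwᵢ = 758.
Σwᵢxᵢ = 8·12 + 700·14 + 50·4 = 10096.
Σwᵢyᵢ = 8·2 + 700·5 + 50·12 = 4116.
x* = 10096/758 = 13.32, y* = 4116/758 = 5.43.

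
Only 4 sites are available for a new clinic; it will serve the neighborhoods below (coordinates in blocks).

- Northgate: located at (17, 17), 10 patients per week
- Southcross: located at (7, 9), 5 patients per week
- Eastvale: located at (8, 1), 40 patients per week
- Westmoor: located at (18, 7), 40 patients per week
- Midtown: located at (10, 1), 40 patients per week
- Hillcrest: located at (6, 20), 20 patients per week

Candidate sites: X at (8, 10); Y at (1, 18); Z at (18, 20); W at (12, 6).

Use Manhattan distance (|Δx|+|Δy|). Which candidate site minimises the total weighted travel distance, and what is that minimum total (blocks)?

Total weighted distance at each candidate:
  X (8, 10): total = 1730
  Y (1, 18): total = 3505
  Z (18, 20): total = 3150
  W (12, 6): total = 1520
Minimum is at W with total 1520 blocks.

W, total 1520 blocks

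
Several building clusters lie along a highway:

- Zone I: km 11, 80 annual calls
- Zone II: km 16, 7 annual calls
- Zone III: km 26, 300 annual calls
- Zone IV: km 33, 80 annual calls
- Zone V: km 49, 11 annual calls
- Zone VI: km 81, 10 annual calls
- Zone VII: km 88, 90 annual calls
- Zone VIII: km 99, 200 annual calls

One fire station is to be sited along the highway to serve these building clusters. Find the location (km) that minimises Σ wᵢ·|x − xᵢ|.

x = 33

For a sum of weighted absolute distances on a line, the optimum is the weighted median (not the mean). Total weight W = 778; half-weight = 389.
Sort by position and accumulate weight:
  km 11 (Zone I, w=80) → cum 80
  km 16 (Zone II, w=7) → cum 87
  km 26 (Zone III, w=300) → cum 387
  km 33 (Zone IV, w=80) → cum 467  ≥ 389 → median here
  km 49 (Zone V, w=11) → cum 478
  km 81 (Zone VI, w=10) → cum 488
  km 88 (Zone VII, w=90) → cum 578
  km 99 (Zone VIII, w=200) → cum 778
Optimal location: km 33.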